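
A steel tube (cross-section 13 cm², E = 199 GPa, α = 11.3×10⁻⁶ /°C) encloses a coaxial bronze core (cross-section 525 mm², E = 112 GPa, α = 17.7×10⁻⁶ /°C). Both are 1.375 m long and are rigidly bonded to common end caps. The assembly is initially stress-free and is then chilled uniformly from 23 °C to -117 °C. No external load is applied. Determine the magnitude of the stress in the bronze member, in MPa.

The bronze has the larger α, so on cooling it would change length more than the steel if both were free. The rigid plates force a common final length, so the bronze is put into tension and the steel into compression, with equal and opposite forces P (no external load).
Equating the net (thermal + elastic) strains gives |α₁ − α₂|·ΔT = P·[1/(A₁E₁) + 1/(A₂E₂)].
|α₁ − α₂|·ΔT = 6.4×10⁻⁶ × 140 = 0.000896.
1/(A₁E₁) + 1/(A₂E₂) = 1/(1300×199×10³) + 1/(525×112×10³) = 2.087×10⁻⁸ N⁻¹.
So P = 0.000896 / 2.087×10⁻⁸ = 42.93 kN.
σ_{bronze} = P/A₂ = 42930/525 = 81.77 MPa, tensile.

σ ≈ 81.8 MPa (tensile)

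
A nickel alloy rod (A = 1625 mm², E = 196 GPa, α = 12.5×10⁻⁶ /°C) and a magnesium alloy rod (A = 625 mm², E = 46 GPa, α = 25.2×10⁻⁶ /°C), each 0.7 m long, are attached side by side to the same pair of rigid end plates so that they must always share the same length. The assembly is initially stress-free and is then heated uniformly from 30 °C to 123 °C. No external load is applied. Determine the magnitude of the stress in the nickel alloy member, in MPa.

The magnesium alloy has the larger α, so on heating it would change length more than the nickel alloy if both were free. The rigid plates force a common final length, so the magnesium alloy is put into compression and the nickel alloy into tension, with equal and opposite forces P (no external load).
Equating the net (thermal + elastic) strains gives |α₁ − α₂|·ΔT = P·[1/(A₁E₁) + 1/(A₂E₂)].
|α₁ − α₂|·ΔT = 12.7×10⁻⁶ × 93 = 0.001181.
1/(A₁E₁) + 1/(A₂E₂) = 1/(1625×196×10³) + 1/(625×46×10³) = 3.792×10⁻⁸ N⁻¹.
P = 0.001181 / 3.792×10⁻⁸ = 31150 N = 31.15 kN.
σ_{nickel alloy} = P/A₁ = 31150/1625 = 19.17 MPa, tensile.

σ ≈ 19.2 MPa (tensile)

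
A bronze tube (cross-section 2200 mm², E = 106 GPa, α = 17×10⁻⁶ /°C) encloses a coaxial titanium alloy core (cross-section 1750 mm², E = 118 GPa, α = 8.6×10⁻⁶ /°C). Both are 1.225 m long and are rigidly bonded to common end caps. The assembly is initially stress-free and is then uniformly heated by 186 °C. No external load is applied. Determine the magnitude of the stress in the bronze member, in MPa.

Equilibrium of a rigid end plate with no external load gives equal and opposite internal forces ±P in the two members. Since α_{bronze} > α_{titanium alloy}, heating drives the bronze into compression and the titanium alloy into tension.
Setting the final lengths equal and cancelling L: (α₁ − α₂)ΔT = P/(A₁E₁) + P/(A₂E₂).
|α₁ − α₂|·ΔT = 8.4×10⁻⁶ × 186 = 0.001562.
1/(A₁E₁) + 1/(A₂E₂) = 1/(2200×106×10³) + 1/(1750×118×10³) = 9.131×10⁻⁹ N⁻¹.
So P = 0.001562 / 9.131×10⁻⁹ = 171.1 kN.
σ_{bronze} = P/A₁ = 171100/2200 = 77.78 MPa, compressive.

σ ≈ 77.8 MPa (compressive)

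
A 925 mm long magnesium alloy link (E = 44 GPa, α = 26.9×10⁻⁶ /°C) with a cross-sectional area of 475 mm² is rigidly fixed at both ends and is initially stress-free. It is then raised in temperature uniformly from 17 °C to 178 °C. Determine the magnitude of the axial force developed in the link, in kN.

P ≈ 90.5 kN (compressive)

The ends cannot move, so σ = EαΔT = 44×10³ × 26.9×10⁻⁶ × 161 = 190.6 MPa.
Then P = σA = 190.6 × 475 mm² = 90.52 kN, compressive.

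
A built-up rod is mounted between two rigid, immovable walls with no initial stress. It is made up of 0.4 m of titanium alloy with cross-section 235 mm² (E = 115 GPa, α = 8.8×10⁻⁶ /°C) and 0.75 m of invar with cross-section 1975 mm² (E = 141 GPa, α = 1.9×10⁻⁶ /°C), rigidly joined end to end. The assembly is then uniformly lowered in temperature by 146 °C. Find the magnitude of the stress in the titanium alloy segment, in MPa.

With the walls removed the bar would change length by δ_free = Σ αᵢΔT Lᵢ = 8.8×10⁻⁶×146×400 + 1.9×10⁻⁶×146×750 = 0.722 mm.
Since the ends are fixed, an axial force P builds up, equal in every segment, with P · Σ Lᵢ/(AᵢEᵢ) = δ_free.
The series flexibility is Σ Lᵢ/(AᵢEᵢ) = 400/(235×115×10³) + 750/(1975×141×10³) = 1.749×10⁻⁵ mm/N.
Hence P = δ_free / Σ(L/AE) = 0.722/1.749×10⁻⁵ = 41.27 kN (tensile).
σ_{titanium alloy} = P / A = 41270 / 235 = 175.6 MPa.

σ ≈ 176 MPa (tensile)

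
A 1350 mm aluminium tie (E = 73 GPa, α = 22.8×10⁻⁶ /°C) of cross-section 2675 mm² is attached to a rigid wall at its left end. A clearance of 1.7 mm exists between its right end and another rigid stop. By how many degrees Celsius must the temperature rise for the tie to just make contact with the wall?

Contact occurs when the free expansion equals the gap: αΔT L = 1.7 mm.
ΔT = 1.7 / (22.8×10⁻⁶ × 1350) = 55.23 °C.

ΔT ≈ 55.2 °C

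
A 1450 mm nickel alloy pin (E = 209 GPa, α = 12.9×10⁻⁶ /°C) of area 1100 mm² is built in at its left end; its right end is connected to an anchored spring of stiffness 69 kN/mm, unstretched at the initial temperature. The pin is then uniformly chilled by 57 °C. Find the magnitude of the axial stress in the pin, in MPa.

σ ≈ 46.6 MPa (tensile)

If the spring were absent the pin would shorten by αΔT L = 12.9×10⁻⁶ × 57 × 1450 = 1.066 mm.
Let P be the tensile force in the spring. The pin extends elastically by PL/(AE) and the spring stretches by P/k; together these equal δ_free.
P [ L/(AE) + 1/k ] = δ_free → P [ 1450/(1100×209×10³) + 1/(69×10³) ] = 1.066.
P = 1.066 / 2.08×10⁻⁵ = 51260 N.
σ = P/A = 51260/1100 = 46.6 MPa.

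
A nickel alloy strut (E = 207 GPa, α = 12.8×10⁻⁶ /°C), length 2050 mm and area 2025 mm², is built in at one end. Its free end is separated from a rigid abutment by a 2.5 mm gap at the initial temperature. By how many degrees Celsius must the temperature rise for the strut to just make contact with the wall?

The gap closes when αΔT L = 2.5 mm, since the strut is still unstressed at that instant.
ΔT = 2.5 / (12.8×10⁻⁶ × 2050) = 95.27 °C.

ΔT ≈ 95.3 °C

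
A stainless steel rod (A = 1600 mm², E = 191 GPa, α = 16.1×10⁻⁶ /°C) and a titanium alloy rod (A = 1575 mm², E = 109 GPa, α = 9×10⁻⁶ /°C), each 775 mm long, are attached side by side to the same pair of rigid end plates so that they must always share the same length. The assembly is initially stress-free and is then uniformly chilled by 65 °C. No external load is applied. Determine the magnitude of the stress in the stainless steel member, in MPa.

σ ≈ 31.7 MPa (tensile)

Both members must finish at the same length. With the larger α, the stainless steel tends to over-contract; the plates restrain it, putting the stainless steel in tension and the titanium alloy in compression. With no external load the two internal forces are equal and opposite, magnitude P.
Setting the final lengths equal and cancelling L: (α₁ − α₂)ΔT = P/(A₁E₁) + P/(A₂E₂).
|α₁ − α₂|·ΔT = 7.1×10⁻⁶ × 65 = 0.0004615.
1/(A₁E₁) + 1/(A₂E₂) = 1/(1600×191×10³) + 1/(1575×109×10³) = 9.097×10⁻⁹ N⁻¹.
P = 0.0004615 / 9.097×10⁻⁹ = 50730 N = 50.73 kN.
σ_{stainless steel} = P/A₁ = 50730/1600 = 31.71 MPa, tensile.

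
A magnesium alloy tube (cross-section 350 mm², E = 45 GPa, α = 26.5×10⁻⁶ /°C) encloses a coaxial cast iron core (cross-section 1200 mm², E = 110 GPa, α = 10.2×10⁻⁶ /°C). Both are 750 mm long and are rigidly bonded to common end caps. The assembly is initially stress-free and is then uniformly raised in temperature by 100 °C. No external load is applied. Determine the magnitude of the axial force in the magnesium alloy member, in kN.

Equilibrium of a rigid end plate with no external load gives equal and opposite internal forces ±P in the two members. Since α_{magnesium alloy} > α_{cast iron}, heating drives the magnesium alloy into compression and the cast iron into tension.
Compatibility of the two members (thermal + elastic change equal): (α₁ − α₂)ΔT = P·[1/(A₁E₁) + 1/(A₂E₂)].
|α₁ − α₂|·ΔT = 16.3×10⁻⁶ × 100 = 0.00163.
1/(A₁E₁) + 1/(A₂E₂) = 1/(350×45×10³) + 1/(1200×110×10³) = 7.107×10⁻⁸ N⁻¹.
P = 0.00163 / 7.107×10⁻⁸ = 22940 N = 22.94 kN.

P ≈ 22.9 kN (compressive in the magnesium alloy)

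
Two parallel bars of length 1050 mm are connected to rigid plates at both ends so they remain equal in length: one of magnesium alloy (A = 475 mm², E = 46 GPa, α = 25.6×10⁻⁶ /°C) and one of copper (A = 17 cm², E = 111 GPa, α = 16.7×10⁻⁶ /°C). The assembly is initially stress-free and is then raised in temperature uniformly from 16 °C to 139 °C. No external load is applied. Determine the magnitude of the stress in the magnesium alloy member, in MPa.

σ ≈ 45.1 MPa (compressive)

Both members must finish at the same length. With the larger α, the magnesium alloy tends to over-expand; the plates restrain it, putting the magnesium alloy in compression and the copper in tension. With no external load the two internal forces are equal and opposite, magnitude P.
Setting the final lengths equal and cancelling L: (α₁ − α₂)ΔT = P/(A₁E₁) + P/(A₂E₂).
|α₁ − α₂|·ΔT = 8.9×10⁻⁶ × 123 = 0.001095.
1/(A₁E₁) + 1/(A₂E₂) = 1/(475×46×10³) + 1/(1700×111×10³) = 5.107×10⁻⁸ N⁻¹.
P = 0.001095 / 5.107×10⁻⁸ = 21440 N = 21.44 kN.
σ_{magnesium alloy} = P/A₁ = 21440/475 = 45.13 MPa, compressive.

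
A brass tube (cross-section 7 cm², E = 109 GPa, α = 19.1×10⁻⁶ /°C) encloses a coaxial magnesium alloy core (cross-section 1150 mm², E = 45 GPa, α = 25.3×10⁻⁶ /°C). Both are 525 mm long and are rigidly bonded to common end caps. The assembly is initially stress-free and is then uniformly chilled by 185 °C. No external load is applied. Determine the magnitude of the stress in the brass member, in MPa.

The magnesium alloy has the larger α, so on cooling it would change length more than the brass if both were free. The rigid plates force a common final length, so the magnesium alloy is put into tension and the brass into compression, with equal and opposite forces P (no external load).
Equating the net (thermal + elastic) strains gives |α₁ − α₂|·ΔT = P·[1/(A₁E₁) + 1/(A₂E₂)].
|α₁ − α₂|·ΔT = 6.2×10⁻⁶ × 185 = 0.001147.
1/(A₁E₁) + 1/(A₂E₂) = 1/(700×109×10³) + 1/(1150×45×10³) = 3.243×10⁻⁸ N⁻¹.
P = 0.001147 / 3.243×10⁻⁸ = 35370 N = 35.37 kN.
σ_{brass} = P/A₁ = 35370/700 = 50.53 MPa, compressive.

σ ≈ 50.5 MPa (compressive)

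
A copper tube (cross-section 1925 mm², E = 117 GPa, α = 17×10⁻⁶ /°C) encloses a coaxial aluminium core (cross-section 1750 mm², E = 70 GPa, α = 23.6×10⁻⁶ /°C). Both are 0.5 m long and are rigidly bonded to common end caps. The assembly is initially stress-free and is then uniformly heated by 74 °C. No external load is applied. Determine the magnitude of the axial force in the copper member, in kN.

P ≈ 38.8 kN (tensile in the copper)

The aluminium has the larger α, so on heating it would change length more than the copper if both were free. The rigid plates force a common final length, so the aluminium is put into compression and the copper into tension, with equal and opposite forces P (no external load).
Compatibility of the two members (thermal + elastic change equal): (α₁ − α₂)ΔT = P·[1/(A₁E₁) + 1/(A₂E₂)].
|α₁ − α₂|·ΔT = 6.6×10⁻⁶ × 74 = 0.0004884.
1/(A₁E₁) + 1/(A₂E₂) = 1/(1925×117×10³) + 1/(1750×70×10³) = 1.26×10⁻⁸ N⁻¹.
P = 0.0004884 / 1.26×10⁻⁸ = 38750 N = 38.75 kN.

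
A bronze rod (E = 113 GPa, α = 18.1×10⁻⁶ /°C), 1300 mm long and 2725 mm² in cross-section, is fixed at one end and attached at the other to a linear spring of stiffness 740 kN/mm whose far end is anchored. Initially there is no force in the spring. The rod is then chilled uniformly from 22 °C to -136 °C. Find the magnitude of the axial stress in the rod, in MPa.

The unrestrained thermal change is αΔT L = 18.1×10⁻⁶ × 158 × 1300 = 3.718 mm.
With a force P in the spring, the elastic change of the rod is PL/(AE) and that of the spring is P/k; compatibility requires their sum to equal δ_free.
So P = δ_free / [L/(AE) + 1/k] = 3.718 / [ 1300/(2725×113×10³) + 1/(740×10³) ].
P = 3.718 / 5.573×10⁻⁶ = 667100 N.
σ = P/A = 667100/2725 = 244.8 MPa.

σ ≈ 245 MPa (tensile)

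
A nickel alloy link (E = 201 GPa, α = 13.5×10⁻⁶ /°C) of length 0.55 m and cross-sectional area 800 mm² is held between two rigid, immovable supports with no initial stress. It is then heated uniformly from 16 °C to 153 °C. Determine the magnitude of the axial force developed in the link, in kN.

Full restraint means ε = 0, so the stress is σ = EαΔT = 201×10³ × 13.5×10⁻⁶ × 137 = 371.7 MPa.
Axial force P = σA = 371.7 × 800 = 297400 N = 297.4 kN, compressive.

P ≈ 297 kN (compressive)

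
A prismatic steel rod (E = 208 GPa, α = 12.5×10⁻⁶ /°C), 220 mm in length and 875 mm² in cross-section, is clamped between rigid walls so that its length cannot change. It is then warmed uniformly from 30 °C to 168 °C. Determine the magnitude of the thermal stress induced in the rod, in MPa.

σ ≈ 359 MPa (compressive)

Because both ends are immovable the net strain is zero, and the suppressed thermal strain is αΔT = 12.5×10⁻⁶ × 138 = 1725×10⁻⁶.
σ = EαΔT = 208×10³ × 12.5×10⁻⁶ × 138 = 358.8 MPa (compressive; the rod is trying to expand).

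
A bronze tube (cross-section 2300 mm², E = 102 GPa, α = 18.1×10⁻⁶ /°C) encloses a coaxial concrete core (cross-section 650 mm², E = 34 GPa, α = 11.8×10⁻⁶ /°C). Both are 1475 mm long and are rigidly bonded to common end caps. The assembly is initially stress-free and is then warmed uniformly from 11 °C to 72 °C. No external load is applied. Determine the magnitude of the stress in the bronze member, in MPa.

The bronze has the larger α, so on heating it would change length more than the concrete if both were free. The rigid plates force a common final length, so the bronze is put into compression and the concrete into tension, with equal and opposite forces P (no external load).
Setting the final lengths equal and cancelling L: (α₁ − α₂)ΔT = P/(A₁E₁) + P/(A₂E₂).
|α₁ − α₂|·ΔT = 6.3×10⁻⁶ × 61 = 0.0003843.
1/(A₁E₁) + 1/(A₂E₂) = 1/(2300×102×10³) + 1/(650×34×10³) = 4.951×10⁻⁸ N⁻¹.
P = 0.0003843 / 4.951×10⁻⁸ = 7762 N = 7.762 kN.
σ_{bronze} = P/A₁ = 7762/2300 = 3.375 MPa, compressive.

σ ≈ 3.37 MPa (compressive)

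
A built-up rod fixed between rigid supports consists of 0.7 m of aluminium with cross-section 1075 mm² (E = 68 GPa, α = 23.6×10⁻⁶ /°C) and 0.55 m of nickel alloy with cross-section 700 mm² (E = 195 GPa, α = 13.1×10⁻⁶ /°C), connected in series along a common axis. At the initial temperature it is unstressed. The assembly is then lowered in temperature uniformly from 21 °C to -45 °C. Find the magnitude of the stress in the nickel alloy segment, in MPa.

σ ≈ 164 MPa (tensile)

With the walls removed the bar would change length by δ_free = Σ αᵢΔT Lᵢ = 23.6×10⁻⁶×66×700 + 13.1×10⁻⁶×66×550 = 1.566 mm.
The rigid supports impose zero overall length change; the single axial force P common to all segments must satisfy P Σ Lᵢ/(AᵢEᵢ) = δ_free.
The series flexibility is Σ Lᵢ/(AᵢEᵢ) = 700/(1075×68×10³) + 550/(700×195×10³) = 1.361×10⁻⁵ mm/N.
P = 1.566 / 1.361×10⁻⁵ = 115100 N = 115.1 kN, tensile.
σ_{nickel alloy} = P / A = 115100 / 700 = 164.4 MPa.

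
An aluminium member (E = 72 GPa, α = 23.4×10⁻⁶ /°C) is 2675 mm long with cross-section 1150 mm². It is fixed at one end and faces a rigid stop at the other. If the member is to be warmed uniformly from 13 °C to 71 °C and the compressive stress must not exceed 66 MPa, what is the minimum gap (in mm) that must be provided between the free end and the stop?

With no wall the member would lengthen by αΔT L = 23.4×10⁻⁶ × 58 × 2675 = 3.631 mm.
At the allowable stress the elastic shortening the wall may impose is σL/E = 66 × 2675 / (72×10³) = 2.452 mm.
The gap must absorb the remainder: g_min = 3.631 − 2.452 = 1.178 mm.

g ≈ 1.18 mm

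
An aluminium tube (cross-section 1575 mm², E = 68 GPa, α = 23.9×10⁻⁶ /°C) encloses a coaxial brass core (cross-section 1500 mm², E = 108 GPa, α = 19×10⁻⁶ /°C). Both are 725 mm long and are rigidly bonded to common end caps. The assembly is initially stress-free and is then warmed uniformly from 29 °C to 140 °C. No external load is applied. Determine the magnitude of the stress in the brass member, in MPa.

Equilibrium of a rigid end plate with no external load gives equal and opposite internal forces ±P in the two members. Since α_{aluminium} > α_{brass}, heating drives the aluminium into compression and the brass into tension.
Compatibility of the two members (thermal + elastic change equal): (α₁ − α₂)ΔT = P·[1/(A₁E₁) + 1/(A₂E₂)].
|α₁ − α₂|·ΔT = 4.9×10⁻⁶ × 111 = 0.0005439.
1/(A₁E₁) + 1/(A₂E₂) = 1/(1575×68×10³) + 1/(1500×108×10³) = 1.551×10⁻⁸ N⁻¹.
So P = 0.0005439 / 1.551×10⁻⁸ = 35.07 kN.
σ_{brass} = P/A₂ = 35070/1500 = 23.38 MPa, tensile.

σ ≈ 23.4 MPa (tensile)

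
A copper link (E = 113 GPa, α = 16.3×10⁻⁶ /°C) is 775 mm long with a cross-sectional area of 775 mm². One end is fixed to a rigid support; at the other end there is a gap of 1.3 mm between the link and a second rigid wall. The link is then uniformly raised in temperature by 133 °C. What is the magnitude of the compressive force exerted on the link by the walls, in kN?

P ≈ 43 kN

Free thermal elongation = αΔT L = 16.3×10⁻⁶ × 133 × 775 = 1.68 mm.
The gap closes (δ_free > 1.3 mm) and the wall then resists a further 1.68 − 1.3 = 0.3801 mm of expansion.
So σ = E(δ_free − g)/L = 113×10³ × 0.3801/775 = 55.42 MPa.
Force on the wall = σA = 55.42 × 775 mm² = 42.95 kN.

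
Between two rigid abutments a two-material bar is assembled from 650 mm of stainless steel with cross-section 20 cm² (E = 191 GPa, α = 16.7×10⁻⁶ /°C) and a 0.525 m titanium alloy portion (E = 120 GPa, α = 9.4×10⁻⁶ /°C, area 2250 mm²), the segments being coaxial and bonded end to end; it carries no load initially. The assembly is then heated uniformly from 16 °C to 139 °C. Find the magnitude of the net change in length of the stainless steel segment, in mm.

|ΔL| ≈ 0.429 mm

If the supports were absent, the total length change would be Σ αᵢΔT Lᵢ = 16.7×10⁻⁶×123×650 + 9.4×10⁻⁶×123×525 = 1.942 mm.
Since the ends are fixed, an axial force P builds up, equal in every segment, with P · Σ Lᵢ/(AᵢEᵢ) = δ_free.
The series flexibility is Σ Lᵢ/(AᵢEᵢ) = 650/(2000×191×10³) + 525/(2250×120×10³) = 3.646×10⁻⁶ mm/N.
P = 1.942 / 3.646×10⁻⁶ = 532700 N = 532.7 kN, compressive.
For the stainless steel segment, free thermal change = 16.7×10⁻⁶×123×650 = 1.335 mm and elastic change from P = 532700×650/(2000×191×10³) = 0.9064 mm; these oppose, so the net change is 0.429 mm (segment lengthens).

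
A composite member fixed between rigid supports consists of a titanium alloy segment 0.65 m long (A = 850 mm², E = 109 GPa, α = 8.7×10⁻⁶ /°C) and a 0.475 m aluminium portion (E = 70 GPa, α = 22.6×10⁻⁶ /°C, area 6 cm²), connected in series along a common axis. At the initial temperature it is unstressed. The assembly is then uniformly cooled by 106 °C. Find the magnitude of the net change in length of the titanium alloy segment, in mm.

With the walls removed the bar would change length by δ_free = Σ αᵢΔT Lᵢ = 8.7×10⁻⁶×106×650 + 22.6×10⁻⁶×106×475 = 1.737 mm.
The walls prevent any net length change, so an axial force P (same in every segment) develops. Compatibility: P · Σ Lᵢ/(AᵢEᵢ) = δ_free.
Σ Lᵢ/(AᵢEᵢ) = 650/(850×109×10³) + 475/(600×70×10³) = 1.833×10⁻⁵ mm/N.
So P = 1.737 / 1.833×10⁻⁵ = 94.81 kN, tensile.
For the titanium alloy segment, free thermal change = 8.7×10⁻⁶×106×650 = 0.5994 mm and elastic change from P = 94810×650/(850×109×10³) = 0.6651 mm; these oppose, so the net change is 0.0657 mm (segment lengthens).

|ΔL| ≈ 0.0657 mm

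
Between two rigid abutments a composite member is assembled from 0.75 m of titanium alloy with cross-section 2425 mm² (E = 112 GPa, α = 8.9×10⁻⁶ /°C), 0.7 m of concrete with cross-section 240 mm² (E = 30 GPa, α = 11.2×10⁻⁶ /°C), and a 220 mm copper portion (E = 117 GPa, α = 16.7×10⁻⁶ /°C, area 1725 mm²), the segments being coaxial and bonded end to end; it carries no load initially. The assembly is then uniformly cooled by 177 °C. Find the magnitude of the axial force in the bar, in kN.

Free thermal contraction of the whole bar: Σ αᵢΔT Lᵢ = 8.9×10⁻⁶×177×750 + 11.2×10⁻⁶×177×700 + 16.7×10⁻⁶×177×220 = 3.219 mm.
The walls prevent any net length change, so an axial force P (same in every segment) develops. Compatibility: P · Σ Lᵢ/(AᵢEᵢ) = δ_free.
Σ Lᵢ/(AᵢEᵢ) = 750/(2425×112×10³) + 700/(240×30×10³) + 220/(1725×117×10³) = 0.0001011 mm/N.
Hence P = δ_free / Σ(L/AE) = 3.219/0.0001011 = 31.85 kN (tensile).

P ≈ 31.9 kN (tensile)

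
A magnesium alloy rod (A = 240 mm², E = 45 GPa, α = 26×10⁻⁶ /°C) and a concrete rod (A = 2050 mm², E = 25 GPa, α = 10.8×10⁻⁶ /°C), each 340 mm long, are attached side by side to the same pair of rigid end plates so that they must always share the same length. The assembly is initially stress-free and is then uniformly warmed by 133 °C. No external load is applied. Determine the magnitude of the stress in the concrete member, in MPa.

σ ≈ 8.8 MPa (tensile)

The magnesium alloy has the larger α, so on heating it would change length more than the concrete if both were free. The rigid plates force a common final length, so the magnesium alloy is put into compression and the concrete into tension, with equal and opposite forces P (no external load).
Equating the net (thermal + elastic) strains gives |α₁ − α₂|·ΔT = P·[1/(A₁E₁) + 1/(A₂E₂)].
|α₁ − α₂|·ΔT = 15.2×10⁻⁶ × 133 = 0.002022.
1/(A₁E₁) + 1/(A₂E₂) = 1/(240×45×10³) + 1/(2050×25×10³) = 1.121×10⁻⁷ N⁻¹.
So P = 0.002022 / 1.121×10⁻⁷ = 18.03 kN.
σ_{concrete} = P/A₂ = 18030/2050 = 8.797 MPa, tensile.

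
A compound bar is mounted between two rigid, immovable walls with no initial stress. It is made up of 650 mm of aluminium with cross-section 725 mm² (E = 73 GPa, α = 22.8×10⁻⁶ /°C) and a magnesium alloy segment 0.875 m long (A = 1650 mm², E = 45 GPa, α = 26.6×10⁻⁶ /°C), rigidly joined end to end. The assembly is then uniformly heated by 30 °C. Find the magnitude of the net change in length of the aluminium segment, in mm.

|ΔL| ≈ 0.139 mm

If the supports were absent, the total length change would be Σ αᵢΔT Lᵢ = 22.8×10⁻⁶×30×650 + 26.6×10⁻⁶×30×875 = 1.143 mm.
Since the ends are fixed, an axial force P builds up, equal in every segment, with P · Σ Lᵢ/(AᵢEᵢ) = δ_free.
The series flexibility is Σ Lᵢ/(AᵢEᵢ) = 650/(725×73×10³) + 875/(1650×45×10³) = 2.407×10⁻⁵ mm/N.
P = 1.143 / 2.407×10⁻⁵ = 47490 N = 47.49 kN, compressive.
For the aluminium segment, free thermal change = 22.8×10⁻⁶×30×650 = 0.4446 mm and elastic change from P = 47490×650/(725×73×10³) = 0.5832 mm; these oppose, so the net change is 0.139 mm (segment shortens).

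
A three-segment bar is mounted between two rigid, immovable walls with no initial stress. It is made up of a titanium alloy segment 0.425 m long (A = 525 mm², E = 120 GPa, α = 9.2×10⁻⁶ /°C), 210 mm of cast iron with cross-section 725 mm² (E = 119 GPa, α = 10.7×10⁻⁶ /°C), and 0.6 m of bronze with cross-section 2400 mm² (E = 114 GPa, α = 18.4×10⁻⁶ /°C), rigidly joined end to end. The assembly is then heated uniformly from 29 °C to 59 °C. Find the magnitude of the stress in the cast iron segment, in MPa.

With the walls removed the bar would change length by δ_free = Σ αᵢΔT Lᵢ = 9.2×10⁻⁶×30×425 + 10.7×10⁻⁶×30×210 + 18.4×10⁻⁶×30×600 = 0.5159 mm.
The walls prevent any net length change, so an axial force P (same in every segment) develops. Compatibility: P · Σ Lᵢ/(AᵢEᵢ) = δ_free.
Σ Lᵢ/(AᵢEᵢ) = 425/(525×120×10³) + 210/(725×119×10³) + 600/(2400×114×10³) = 1.137×10⁻⁵ mm/N.
Hence P = δ_free / Σ(L/AE) = 0.5159/1.137×10⁻⁵ = 45.36 kN (compressive).
σ_{cast iron} = P / A = 45360 / 725 = 62.57 MPa.

σ ≈ 62.6 MPa (compressive)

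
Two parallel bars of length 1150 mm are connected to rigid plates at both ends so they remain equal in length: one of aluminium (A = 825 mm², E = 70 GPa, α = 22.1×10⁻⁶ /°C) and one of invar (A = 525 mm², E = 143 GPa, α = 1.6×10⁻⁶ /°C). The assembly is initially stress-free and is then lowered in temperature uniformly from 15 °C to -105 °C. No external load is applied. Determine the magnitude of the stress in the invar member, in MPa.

Equilibrium of a rigid end plate with no external load gives equal and opposite internal forces ±P in the two members. Since α_{aluminium} > α_{invar}, cooling drives the aluminium into tension and the invar into compression.
Setting the final lengths equal and cancelling L: (α₁ − α₂)ΔT = P/(A₁E₁) + P/(A₂E₂).
|α₁ − α₂|·ΔT = 20.5×10⁻⁶ × 120 = 0.00246.
1/(A₁E₁) + 1/(A₂E₂) = 1/(825×70×10³) + 1/(525×143×10³) = 3.064×10⁻⁸ N⁻¹.
P = 0.00246 / 3.064×10⁻⁸ = 80300 N = 80.3 kN.
σ_{invar} = P/A₂ = 80300/525 = 152.9 MPa, compressive.

σ ≈ 153 MPa (compressive)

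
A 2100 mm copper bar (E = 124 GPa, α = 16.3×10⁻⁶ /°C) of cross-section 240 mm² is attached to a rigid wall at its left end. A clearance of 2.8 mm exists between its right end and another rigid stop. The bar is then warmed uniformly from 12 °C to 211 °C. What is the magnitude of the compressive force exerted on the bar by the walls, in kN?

Unrestrained expansion: δ_free = αΔT L = 16.3×10⁻⁶ × 199 × 2100 = 6.812 mm.
This exceeds the 2.8 mm gap, so the wall pushes back. The portion of expansion that must be recovered elastically is δ_free − gap = 6.812 − 2.8 = 4.012 mm.
So σ = E(δ_free − g)/L = 124×10³ × 4.012/2100 = 236.9 MPa.
P = σA = 236.9 × 240 = 56.85 kN.

P ≈ 56.9 kN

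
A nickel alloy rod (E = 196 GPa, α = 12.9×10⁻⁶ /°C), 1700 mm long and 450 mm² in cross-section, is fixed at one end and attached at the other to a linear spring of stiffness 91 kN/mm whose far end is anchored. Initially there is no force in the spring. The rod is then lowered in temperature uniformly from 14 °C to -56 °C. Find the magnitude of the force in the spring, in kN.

P ≈ 50.7 kN

Free thermal contraction: δ_free = αΔT L = 12.9×10⁻⁶ × 70 × 1700 = 1.535 mm.
Let P be the tensile force in the spring. The rod extends elastically by PL/(AE) and the spring stretches by P/k; together these equal δ_free.
P [ L/(AE) + 1/k ] = δ_free → P [ 1700/(450×196×10³) + 1/(91×10³) ] = 1.535.
P = 1.535 / 3.026×10⁻⁵ = 50720 N.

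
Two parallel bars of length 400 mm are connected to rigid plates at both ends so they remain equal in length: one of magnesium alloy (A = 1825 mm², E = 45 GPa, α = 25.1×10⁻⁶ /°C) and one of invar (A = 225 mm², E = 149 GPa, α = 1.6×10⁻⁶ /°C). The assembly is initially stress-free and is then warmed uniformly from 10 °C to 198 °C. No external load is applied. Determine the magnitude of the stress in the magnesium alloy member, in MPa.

Both members must finish at the same length. With the larger α, the magnesium alloy tends to over-expand; the plates restrain it, putting the magnesium alloy in compression and the invar in tension. With no external load the two internal forces are equal and opposite, magnitude P.
Setting the final lengths equal and cancelling L: (α₁ − α₂)ΔT = P/(A₁E₁) + P/(A₂E₂).
|α₁ − α₂|·ΔT = 23.5×10⁻⁶ × 188 = 0.004418.
1/(A₁E₁) + 1/(A₂E₂) = 1/(1825×45×10³) + 1/(225×149×10³) = 4.201×10⁻⁸ N⁻¹.
So P = 0.004418 / 4.201×10⁻⁸ = 105.2 kN.
σ_{magnesium alloy} = P/A₁ = 105200/1825 = 57.63 MPa, compressive.

σ ≈ 57.6 MPa (compressive)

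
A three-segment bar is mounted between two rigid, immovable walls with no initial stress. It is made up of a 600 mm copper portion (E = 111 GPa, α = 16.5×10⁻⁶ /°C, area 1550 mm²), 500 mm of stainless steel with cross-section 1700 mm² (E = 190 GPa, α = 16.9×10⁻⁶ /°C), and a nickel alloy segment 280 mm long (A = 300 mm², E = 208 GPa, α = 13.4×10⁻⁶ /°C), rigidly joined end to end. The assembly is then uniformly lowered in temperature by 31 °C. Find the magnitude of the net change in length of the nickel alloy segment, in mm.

Free thermal contraction of the whole bar: Σ αᵢΔT Lᵢ = 16.5×10⁻⁶×31×600 + 16.9×10⁻⁶×31×500 + 13.4×10⁻⁶×31×280 = 0.6852 mm.
The walls prevent any net length change, so an axial force P (same in every segment) develops. Compatibility: P · Σ Lᵢ/(AᵢEᵢ) = δ_free.
The series flexibility is Σ Lᵢ/(AᵢEᵢ) = 600/(1550×111×10³) + 500/(1700×190×10³) + 280/(300×208×10³) = 9.523×10⁻⁶ mm/N.
P = 0.6852 / 9.523×10⁻⁶ = 71950 N = 71.95 kN, tensile.
For the nickel alloy segment, free thermal change = 13.4×10⁻⁶×31×280 = 0.1163 mm and elastic change from P = 71950×280/(300×208×10³) = 0.3229 mm; these oppose, so the net change is 0.207 mm (segment lengthens).

|ΔL| ≈ 0.207 mm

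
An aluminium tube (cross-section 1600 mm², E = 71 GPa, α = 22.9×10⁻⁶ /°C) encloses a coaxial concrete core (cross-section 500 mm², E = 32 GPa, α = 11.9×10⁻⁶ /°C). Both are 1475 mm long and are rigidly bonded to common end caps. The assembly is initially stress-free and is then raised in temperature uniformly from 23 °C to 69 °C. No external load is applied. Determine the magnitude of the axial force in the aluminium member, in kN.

P ≈ 7.1 kN (compressive in the aluminium)

Both members must finish at the same length. With the larger α, the aluminium tends to over-expand; the plates restrain it, putting the aluminium in compression and the concrete in tension. With no external load the two internal forces are equal and opposite, magnitude P.
Setting the final lengths equal and cancelling L: (α₁ − α₂)ΔT = P/(A₁E₁) + P/(A₂E₂).
|α₁ − α₂|·ΔT = 11×10⁻⁶ × 46 = 0.000506.
1/(A₁E₁) + 1/(A₂E₂) = 1/(1600×71×10³) + 1/(500×32×10³) = 7.13×10⁻⁸ N⁻¹.
P = 0.000506 / 7.13×10⁻⁸ = 7096 N = 7.096 kN.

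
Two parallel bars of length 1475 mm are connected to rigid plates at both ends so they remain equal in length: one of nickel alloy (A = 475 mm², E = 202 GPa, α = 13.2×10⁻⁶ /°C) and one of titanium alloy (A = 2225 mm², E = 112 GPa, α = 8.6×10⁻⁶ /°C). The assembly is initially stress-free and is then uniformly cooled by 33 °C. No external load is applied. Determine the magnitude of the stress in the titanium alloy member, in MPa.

Both members must finish at the same length. With the larger α, the nickel alloy tends to over-contract; the plates restrain it, putting the nickel alloy in tension and the titanium alloy in compression. With no external load the two internal forces are equal and opposite, magnitude P.
Setting the final lengths equal and cancelling L: (α₁ − α₂)ΔT = P/(A₁E₁) + P/(A₂E₂).
|α₁ − α₂|·ΔT = 4.6×10⁻⁶ × 33 = 0.0001518.
1/(A₁E₁) + 1/(A₂E₂) = 1/(475×202×10³) + 1/(2225×112×10³) = 1.443×10⁻⁸ N⁻¹.
P = 0.0001518 / 1.443×10⁻⁸ = 10520 N = 10.52 kN.
σ_{titanium alloy} = P/A₂ = 10520/2225 = 4.726 MPa, compressive.

σ ≈ 4.73 MPa (compressive)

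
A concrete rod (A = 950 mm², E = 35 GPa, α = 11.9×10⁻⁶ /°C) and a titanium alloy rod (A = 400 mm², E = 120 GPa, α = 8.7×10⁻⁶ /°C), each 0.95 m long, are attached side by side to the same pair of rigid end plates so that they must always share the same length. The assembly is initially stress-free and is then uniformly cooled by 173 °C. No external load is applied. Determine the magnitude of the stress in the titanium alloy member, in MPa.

Equilibrium of a rigid end plate with no external load gives equal and opposite internal forces ±P in the two members. Since α_{concrete} > α_{titanium alloy}, cooling drives the concrete into tension and the titanium alloy into compression.
Equating the net (thermal + elastic) strains gives |α₁ − α₂|·ΔT = P·[1/(A₁E₁) + 1/(A₂E₂)].
|α₁ − α₂|·ΔT = 3.2×10⁻⁶ × 173 = 0.0005536.
1/(A₁E₁) + 1/(A₂E₂) = 1/(950×35×10³) + 1/(400×120×10³) = 5.091×10⁻⁸ N⁻¹.
P = 0.0005536 / 5.091×10⁻⁸ = 10870 N = 10.87 kN.
σ_{titanium alloy} = P/A₂ = 10870/400 = 27.19 MPa, compressive.

σ ≈ 27.2 MPa (compressive)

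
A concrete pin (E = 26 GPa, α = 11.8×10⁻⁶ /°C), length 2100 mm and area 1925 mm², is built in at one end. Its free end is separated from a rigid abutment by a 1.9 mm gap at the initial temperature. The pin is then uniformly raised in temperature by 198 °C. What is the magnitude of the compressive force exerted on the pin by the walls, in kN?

P ≈ 71.7 kN

If the wall were absent the pin would grow by αΔT L = 11.8×10⁻⁶ × 198 × 2100 = 4.906 mm.
After closing the 1.9 mm clearance, 4.906 − 1.9 = 3.006 mm of expansion remains to be suppressed by the wall.
That suppressed elongation corresponds to σ = E·Δ/L = 26×10³ × 3.006/2100 = 37.22 MPa.
P = σA = 37.22 × 1925 = 71.65 kN.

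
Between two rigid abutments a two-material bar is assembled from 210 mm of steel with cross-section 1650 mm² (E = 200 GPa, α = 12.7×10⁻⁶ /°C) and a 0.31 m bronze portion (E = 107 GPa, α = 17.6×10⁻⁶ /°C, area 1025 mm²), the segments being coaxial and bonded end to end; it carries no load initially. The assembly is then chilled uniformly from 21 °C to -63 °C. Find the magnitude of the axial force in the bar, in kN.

With the walls removed the bar would change length by δ_free = Σ αᵢΔT Lᵢ = 12.7×10⁻⁶×84×210 + 17.6×10⁻⁶×84×310 = 0.6823 mm.
Since the ends are fixed, an axial force P builds up, equal in every segment, with P · Σ Lᵢ/(AᵢEᵢ) = δ_free.
Σ Lᵢ/(AᵢEᵢ) = 210/(1650×200×10³) + 310/(1025×107×10³) = 3.463×10⁻⁶ mm/N.
Hence P = δ_free / Σ(L/AE) = 0.6823/3.463×10⁻⁶ = 197 kN (tensile).

P ≈ 197 kN (tensile)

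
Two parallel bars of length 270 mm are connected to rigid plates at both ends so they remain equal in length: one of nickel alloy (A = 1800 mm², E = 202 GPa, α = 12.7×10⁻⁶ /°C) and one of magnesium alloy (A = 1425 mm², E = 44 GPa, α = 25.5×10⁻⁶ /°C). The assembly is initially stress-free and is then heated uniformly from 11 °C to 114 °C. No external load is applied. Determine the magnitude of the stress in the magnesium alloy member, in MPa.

σ ≈ 49.5 MPa (compressive)

Both members must finish at the same length. With the larger α, the magnesium alloy tends to over-expand; the plates restrain it, putting the magnesium alloy in compression and the nickel alloy in tension. With no external load the two internal forces are equal and opposite, magnitude P.
Compatibility of the two members (thermal + elastic change equal): (α₁ − α₂)ΔT = P·[1/(A₁E₁) + 1/(A₂E₂)].
|α₁ − α₂|·ΔT = 12.8×10⁻⁶ × 103 = 0.001318.
1/(A₁E₁) + 1/(A₂E₂) = 1/(1800×202×10³) + 1/(1425×44×10³) = 1.87×10⁻⁸ N⁻¹.
So P = 0.001318 / 1.87×10⁻⁸ = 70.51 kN.
σ_{magnesium alloy} = P/A₂ = 70510/1425 = 49.48 MPa, compressive.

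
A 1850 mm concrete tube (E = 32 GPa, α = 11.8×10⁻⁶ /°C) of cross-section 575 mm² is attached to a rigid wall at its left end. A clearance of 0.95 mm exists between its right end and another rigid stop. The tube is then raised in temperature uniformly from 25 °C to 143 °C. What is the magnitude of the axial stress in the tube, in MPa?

If the wall were absent the tube would grow by αΔT L = 11.8×10⁻⁶ × 118 × 1850 = 2.576 mm.
After closing the 0.95 mm clearance, 2.576 − 0.95 = 1.626 mm of expansion remains to be suppressed by the wall.
That suppressed elongation corresponds to σ = E·Δ/L = 32×10³ × 1.626/1850 = 28.12 MPa.

σ ≈ 28.1 MPa (compressive)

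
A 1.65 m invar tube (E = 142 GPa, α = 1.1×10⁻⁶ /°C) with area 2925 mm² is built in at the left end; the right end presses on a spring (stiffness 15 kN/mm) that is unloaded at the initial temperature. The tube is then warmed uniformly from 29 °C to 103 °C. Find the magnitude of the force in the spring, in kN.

If the spring were absent the tube would lengthen by αΔT L = 1.1×10⁻⁶ × 74 × 1650 = 0.1343 mm.
Let P be the compressive force at the spring. The tube shortens elastically by PL/(AE) and the spring compresses by P/k; together these equal δ_free.
P [ L/(AE) + 1/k ] = δ_free → P [ 1650/(2925×142×10³) + 1/(15×10³) ] = 0.1343.
P = 0.1343 / 7.064×10⁻⁵ = 1901 N.

P ≈ 1.9 kN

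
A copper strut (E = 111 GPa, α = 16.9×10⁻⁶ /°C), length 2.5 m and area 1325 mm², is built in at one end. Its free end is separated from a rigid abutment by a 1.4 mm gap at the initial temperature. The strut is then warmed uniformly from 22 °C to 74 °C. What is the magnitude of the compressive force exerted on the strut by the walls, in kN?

P ≈ 46.9 kN

Free thermal elongation = αΔT L = 16.9×10⁻⁶ × 52 × 2500 = 2.197 mm.
After closing the 1.4 mm clearance, 2.197 − 1.4 = 0.797 mm of expansion remains to be suppressed by the wall.
That suppressed elongation corresponds to σ = E·Δ/L = 111×10³ × 0.797/2500 = 35.39 MPa.
P = σA = 35.39 × 1325 = 46.89 kN.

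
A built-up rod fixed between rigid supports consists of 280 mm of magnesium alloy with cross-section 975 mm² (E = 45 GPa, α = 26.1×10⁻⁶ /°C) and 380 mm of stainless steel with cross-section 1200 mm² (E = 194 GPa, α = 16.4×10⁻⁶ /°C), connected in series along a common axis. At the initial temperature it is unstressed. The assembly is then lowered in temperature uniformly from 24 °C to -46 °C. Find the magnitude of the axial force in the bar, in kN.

With the walls removed the bar would change length by δ_free = Σ αᵢΔT Lᵢ = 26.1×10⁻⁶×70×280 + 16.4×10⁻⁶×70×380 = 0.9478 mm.
The walls prevent any net length change, so an axial force P (same in every segment) develops. Compatibility: P · Σ Lᵢ/(AᵢEᵢ) = δ_free.
The series flexibility is Σ Lᵢ/(AᵢEᵢ) = 280/(975×45×10³) + 380/(1200×194×10³) = 8.014×10⁻⁶ mm/N.
P = 0.9478 / 8.014×10⁻⁶ = 118300 N = 118.3 kN, tensile.

P ≈ 118 kN (tensile)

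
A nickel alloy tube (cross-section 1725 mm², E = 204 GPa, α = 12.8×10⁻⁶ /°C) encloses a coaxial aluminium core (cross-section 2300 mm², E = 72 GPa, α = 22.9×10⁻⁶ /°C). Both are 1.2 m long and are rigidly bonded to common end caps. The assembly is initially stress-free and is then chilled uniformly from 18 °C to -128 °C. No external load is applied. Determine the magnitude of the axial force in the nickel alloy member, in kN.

P ≈ 166 kN (compressive in the nickel alloy)

The aluminium has the larger α, so on cooling it would change length more than the nickel alloy if both were free. The rigid plates force a common final length, so the aluminium is put into tension and the nickel alloy into compression, with equal and opposite forces P (no external load).
Equating the net (thermal + elastic) strains gives |α₁ − α₂|·ΔT = P·[1/(A₁E₁) + 1/(A₂E₂)].
|α₁ − α₂|·ΔT = 10.1×10⁻⁶ × 146 = 0.001475.
1/(A₁E₁) + 1/(A₂E₂) = 1/(1725×204×10³) + 1/(2300×72×10³) = 8.88×10⁻⁹ N⁻¹.
So P = 0.001475 / 8.88×10⁻⁹ = 166.1 kN.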